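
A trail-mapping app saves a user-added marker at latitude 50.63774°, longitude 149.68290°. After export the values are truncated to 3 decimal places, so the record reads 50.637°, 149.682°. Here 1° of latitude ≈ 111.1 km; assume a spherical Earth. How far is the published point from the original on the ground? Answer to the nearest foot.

341 feet

The latitude changed by +0.00074° and the longitude by +0.00090°.
N–S: 0.00074° × 111100 m/° = 82.214 m.
E–W at 50.637°: 0.00090° × 111100 × cos 50.637° = 0.00090 × 111100 × 0.6342 ≈ 63.4168 m.
Hypotenuse of the two orthogonal shifts: √(82.214² + 63.4168²) = 103.831 m.
Converting: 103.831 m × 3.2808 ft/m ≈ 340.65 ft.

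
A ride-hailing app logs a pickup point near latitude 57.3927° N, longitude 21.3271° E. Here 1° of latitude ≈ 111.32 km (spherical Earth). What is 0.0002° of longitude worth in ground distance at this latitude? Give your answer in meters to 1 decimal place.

One degree of longitude here spans 111320 × cos 57.3927° = 111320 × 0.5389 ≈ 59987.9 m; 0.0002° of that is 11.9976 m.

12.0 meters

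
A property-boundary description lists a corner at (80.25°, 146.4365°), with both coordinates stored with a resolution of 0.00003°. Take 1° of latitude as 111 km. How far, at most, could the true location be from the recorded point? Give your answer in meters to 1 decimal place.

1.7 meters

With a 0.00003° grid the true value lies within half a step, ±0.00003°/2 = ±1.5e-05°, of the stored one.
N–S: 1.5e-05° × 111000 m/° = 1.665 m.
East–west component at 80.25°: 1.5e-05° × 111000 × cos 80.25° ≈ 1.5e-05 × 18797.8 ≈ 0.281967 m.
The two errors are perpendicular, so the maximum displacement is √(1.665² + 0.281967²) ≈ 1.68871 m.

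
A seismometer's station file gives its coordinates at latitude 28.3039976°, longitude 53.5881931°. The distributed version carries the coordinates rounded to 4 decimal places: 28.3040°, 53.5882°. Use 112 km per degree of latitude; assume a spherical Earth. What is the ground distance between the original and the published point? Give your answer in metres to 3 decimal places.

Δlat = 28.3039976 − 28.3040 = -0.0000024°; Δlon = 53.5881931 − 53.5882 = -0.0000069°.
North–south shift: -0.0000024 × 112000 = -0.2688 m.
East–west at this latitude: -0.0000069° × 112000 × cos 28.304° ≈ -0.0000069 × 98609.8 = -0.680407 m.
Combined displacement = (0.2688² + 0.680407²)^½ ≈ 0.731579 m.

0.732 metres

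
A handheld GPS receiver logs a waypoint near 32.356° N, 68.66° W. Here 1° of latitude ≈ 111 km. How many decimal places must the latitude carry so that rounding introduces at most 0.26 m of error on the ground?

6

One degree of latitude covers 111000 m.
N decimal places → at most half a unit in the last place, 0.5 × 10⁻ᴺ° = 111000/2 × 10⁻ᴺ m.
Setting 55500 × 10⁻ᴺ ≤ 0.26 gives 10ᴺ ≥ 2.135e+05, i.e. N ≥ 5.33.
At 5 places the error can reach 0.555 m, but 6 places keeps it to 0.0555 m.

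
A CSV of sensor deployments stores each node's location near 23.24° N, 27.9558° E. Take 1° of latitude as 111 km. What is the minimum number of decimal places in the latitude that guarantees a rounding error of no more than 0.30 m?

One degree of latitude covers 111000 m.
With N decimal places the half-ulp bound is 0.5·10⁻ᴺ°, or 0.5·10⁻ᴺ × 111000 m on the ground.
Need 0.5 × 111000 × 10⁻ᴺ ≤ 0.30 → 10⁻ᴺ ≤ 5.405e-06, so N ≥ 5.27.
N = 5 would give 0.555 m (too coarse); N = 6 gives 0.0555 m ≤ 0.30 m.

6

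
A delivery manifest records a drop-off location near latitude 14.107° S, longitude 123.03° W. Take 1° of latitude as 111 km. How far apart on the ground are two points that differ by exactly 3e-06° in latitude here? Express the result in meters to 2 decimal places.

3e-06° × 111000 m/° = 0.333 m.

0.33 meters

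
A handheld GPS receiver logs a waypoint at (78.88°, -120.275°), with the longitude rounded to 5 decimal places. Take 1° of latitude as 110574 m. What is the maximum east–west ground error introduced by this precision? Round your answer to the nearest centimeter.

Rounding to 5 decimal places leaves the longitude within ±5e-06° of the true value.
Parallels shrink by cos φ, so at 78.88° a degree of longitude is 110574 × 0.1929 ≈ 21325.8 m.
Maximum E–W displacement: 5e-06 × 21325.8 = 0.106629 m.
That is 0.106629 m = 10.663 cm.

11 centimeters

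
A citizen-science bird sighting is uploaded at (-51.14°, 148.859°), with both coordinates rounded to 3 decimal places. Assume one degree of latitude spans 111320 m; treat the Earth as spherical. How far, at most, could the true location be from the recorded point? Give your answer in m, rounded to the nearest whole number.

Rounding to 3 decimal places leaves each coordinate within ±0.0005° of the true value.
Latitude error → 0.0005 × 111320 = 55.66 m along the meridian.
East–west component at 51.14°: 0.0005° × 111320 × cos 51.14° ≈ 0.0005 × 69844.3 ≈ 34.9222 m.
Worst case both components are at the extreme and orthogonal: √(55.66² + 34.9222²) ≈ 65.7084 m.

66 m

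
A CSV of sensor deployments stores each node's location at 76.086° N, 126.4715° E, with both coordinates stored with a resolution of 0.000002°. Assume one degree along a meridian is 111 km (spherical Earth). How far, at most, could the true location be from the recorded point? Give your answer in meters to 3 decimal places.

With a 0.000002° grid the true value lies within half a step, ±0.000002°/2 = ±1e-06°, of the stored one.
North–south component: 1e-06° × 111000 = 0.111 m.
East–west component at 76.086°: 1e-06° × 111000 × cos 76.086° ≈ 1e-06 × 26691.6 ≈ 0.0266916 m.
The two errors are perpendicular, so the maximum displacement is √(0.111² + 0.0266916²) ≈ 0.114164 m.

0.114 meters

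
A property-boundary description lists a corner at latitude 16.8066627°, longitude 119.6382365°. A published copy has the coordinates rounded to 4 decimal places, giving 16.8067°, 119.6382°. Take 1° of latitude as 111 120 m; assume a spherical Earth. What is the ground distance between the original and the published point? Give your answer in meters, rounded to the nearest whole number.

Δlat = 16.8066627 − 16.8067 = -0.0000373°; Δlon = 119.6382365 − 119.6382 = +0.0000365°.
N–S: -0.0000373° × 111120 m/° = -4.14478 m.
East–west at this latitude: 0.0000365° × 111120 × cos 16.8067° ≈ 0.0000365 × 106374 = 3.88264 m.
Distance: √(4.14478² + 3.88264²) ≈ 5.67926 m.

6 meters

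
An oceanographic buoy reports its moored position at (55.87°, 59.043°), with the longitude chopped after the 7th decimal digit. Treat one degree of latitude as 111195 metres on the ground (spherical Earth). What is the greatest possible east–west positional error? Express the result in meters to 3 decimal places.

0.006 meters

Truncating at 7 decimal places can drop up to a full unit in the last place, so the longitude may be off by as much as 1e-07°.
One degree of longitude at 55.87° is 111195 × cos 55.87° ≈ 111195 × 0.5611 = 62388.5 m.
Maximum E–W displacement: 1e-07 × 62388.5 = 0.00623885 m.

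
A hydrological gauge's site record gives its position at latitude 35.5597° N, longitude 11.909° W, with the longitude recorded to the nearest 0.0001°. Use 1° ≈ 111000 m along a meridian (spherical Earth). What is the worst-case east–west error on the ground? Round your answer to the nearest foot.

15 feet

Rounding to 4 decimal places leaves the longitude within ±5e-05° of the true value.
Parallels shrink by cos φ, so at 35.5597° a degree of longitude is 111000 × 0.8135 ≈ 90299.6 m.
East–west error: 5e-05° × 90299.6 m/° ≈ 4.51498 m.
In feet: 4.51498 m ÷ 0.3048 ≈ 14.813 ft.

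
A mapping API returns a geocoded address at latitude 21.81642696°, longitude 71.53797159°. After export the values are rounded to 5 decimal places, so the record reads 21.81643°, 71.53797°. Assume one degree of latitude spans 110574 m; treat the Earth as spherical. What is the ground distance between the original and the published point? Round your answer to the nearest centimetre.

37 centimetres

The latitude changed by -0.00000304° and the longitude by +0.00000159°.
N–S: -0.00000304° × 110574 m/° = -0.336145 m.
E–W at 21.8164°: 0.00000159° × 110574 × cos 21.8164° = 0.00000159 × 110574 × 0.9284 ≈ 0.163221 m.
Combined displacement = (0.336145² + 0.163221²)^½ ≈ 0.373677 m.
That is 0.373677 m = 37.368 cm.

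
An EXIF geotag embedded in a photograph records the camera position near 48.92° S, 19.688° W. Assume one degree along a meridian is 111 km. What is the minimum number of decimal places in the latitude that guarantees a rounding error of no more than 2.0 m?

5

One degree of latitude covers 111000 m.
With N decimal places the half-ulp bound is 0.5·10⁻ᴺ°, or 0.5·10⁻ᴺ × 111000 m on the ground.
Setting 55500 × 10⁻ᴺ ≤ 2.0 gives 10ᴺ ≥ 2.775e+04, i.e. N ≥ 4.44.
N = 4 would give 5.55 m (too coarse); N = 5 gives 0.555 m ≤ 2.0 m.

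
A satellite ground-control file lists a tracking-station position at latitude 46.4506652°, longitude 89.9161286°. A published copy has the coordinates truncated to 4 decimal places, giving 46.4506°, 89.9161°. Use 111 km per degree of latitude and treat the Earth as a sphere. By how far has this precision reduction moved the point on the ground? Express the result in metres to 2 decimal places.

Δlat = 46.4506652 − 46.4506 = +0.0000652°; Δlon = 89.9161286 − 89.9161 = +0.0000286°.
North–south shift: 0.0000652 × 111000 = 7.2372 m.
East–west at this latitude: 0.0000286° × 111000 × cos 46.4506° ≈ 0.0000286 × 76476.8 = 2.18724 m.
Hypotenuse of the two orthogonal shifts: √(7.2372² + 2.18724²) = 7.56049 m.

7.56 metres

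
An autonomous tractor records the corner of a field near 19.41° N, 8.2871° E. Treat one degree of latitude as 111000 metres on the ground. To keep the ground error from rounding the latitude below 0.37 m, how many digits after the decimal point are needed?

6 decimal places

One degree of latitude covers 111000 m.
Rounding to N decimal places gives at most 0.5 × 10⁻ᴺ degrees of error, i.e. 0.5 × 10⁻ᴺ × 111000 m.
Need 0.5 × 111000 × 10⁻ᴺ ≤ 0.37 → 10⁻ᴺ ≤ 6.667e-06, so N ≥ 5.18.
At 5 places the error can reach 0.555 m, but 6 places keeps it to 0.0555 m.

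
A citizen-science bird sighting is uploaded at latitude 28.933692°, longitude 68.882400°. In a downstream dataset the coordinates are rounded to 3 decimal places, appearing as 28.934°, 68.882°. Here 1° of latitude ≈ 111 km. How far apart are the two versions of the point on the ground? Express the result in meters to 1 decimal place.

Δlat = 28.933692 − 28.934 = -0.000308°; Δlon = 68.882400 − 68.882 = +0.000400°.
N–S: -0.000308° × 111000 m/° = -34.188 m.
East–west at this latitude: 0.000400° × 111000 × cos 28.934° ≈ 0.000400 × 97144.7 = 38.8579 m.
Distance: √(34.188² + 38.8579²) ≈ 51.7567 m.

51.8 meters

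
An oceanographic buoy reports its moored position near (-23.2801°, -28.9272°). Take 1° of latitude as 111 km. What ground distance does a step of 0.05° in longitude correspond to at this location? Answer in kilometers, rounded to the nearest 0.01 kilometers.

At 23.2801° a degree of longitude is 111000 × cos 23.2801° ≈ 101963 m, so 0.05° corresponds to 5098.14 m.
That is 5098.14 m = 5.0981 km.

5.10 kilometers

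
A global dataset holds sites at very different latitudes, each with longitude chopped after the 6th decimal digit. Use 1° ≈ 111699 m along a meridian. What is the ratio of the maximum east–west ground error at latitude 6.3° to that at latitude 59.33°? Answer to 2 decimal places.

1.95

Truncating at 6 decimal places can drop up to a full unit in the last place, so the longitude may be off by as much as 1e-06°.
Error at 6.3° = 1e-06° × 111699 × cos 6.3° ≈ 0.1117 × 0.9940 = 0.11102 m.
Error at 59.33° = 1e-06° × 111699 × cos 59.33° ≈ 0.1117 × 0.5101 = 0.056977 m.
The ratio reduces to cos 6.3° / cos 59.33° = 0.9940/0.5101 ≈ 1.9486.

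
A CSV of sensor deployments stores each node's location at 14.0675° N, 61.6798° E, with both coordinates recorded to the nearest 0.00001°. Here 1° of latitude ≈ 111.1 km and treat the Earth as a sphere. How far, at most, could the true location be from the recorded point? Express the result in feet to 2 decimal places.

2.54 feet

Rounding to 5 decimal places leaves each coordinate within ±5e-06° of the true value.
North–south component: 5e-06° × 111100 = 0.5555 m.
East–west component at 14.0675°: 5e-06° × 111100 × cos 14.0675° ≈ 5e-06 × 107768 ≈ 0.538841 m.
Worst case both components are at the extreme and orthogonal: √(0.5555² + 0.538841²) ≈ 0.773905 m.
In feet: 0.773905 m ÷ 0.3048 ≈ 2.5391 ft.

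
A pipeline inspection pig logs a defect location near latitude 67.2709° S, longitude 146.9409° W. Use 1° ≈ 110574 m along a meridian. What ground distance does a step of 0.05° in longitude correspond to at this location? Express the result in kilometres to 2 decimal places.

2.14 kilometres

One degree of longitude here spans 110574 × cos 67.2709° = 110574 × 0.3864 ≈ 42723 m; 0.05° of that is 2136.15 m.
That is 2136.15 m = 2.1361 km.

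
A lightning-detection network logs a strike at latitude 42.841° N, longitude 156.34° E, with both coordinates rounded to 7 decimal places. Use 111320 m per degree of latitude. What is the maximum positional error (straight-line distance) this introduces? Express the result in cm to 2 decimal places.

Rounding to 7 decimal places leaves each coordinate within ±5e-08° of the true value.
N–S: 5e-08° × 111320 m/° = 0.005566 m.
East–west component at 42.841°: 5e-08° × 111320 × cos 42.841° ≈ 5e-08 × 81624.7 ≈ 0.00408123 m.
The two errors are perpendicular, so the maximum displacement is √(0.005566² + 0.00408123²) ≈ 0.00690194 m.
That is 0.00690194 m = 0.69019 cm.

0.69 cm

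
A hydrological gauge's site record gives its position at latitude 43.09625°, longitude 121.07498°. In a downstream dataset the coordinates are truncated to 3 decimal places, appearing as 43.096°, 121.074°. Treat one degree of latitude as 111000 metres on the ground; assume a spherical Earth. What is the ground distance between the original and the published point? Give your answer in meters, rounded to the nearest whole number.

84 meters

Δlat = 43.09625 − 43.096 = +0.00025°; Δlon = 121.07498 − 121.074 = +0.00098°.
North–south shift: 0.00025 × 111000 = 27.75 m.
E–W at 43.096°: 0.00098° × 111000 × cos 43.096° = 0.00098 × 111000 × 0.7302 ≈ 79.4322 m.
Distance: √(27.75² + 79.4322²) ≈ 84.14 m.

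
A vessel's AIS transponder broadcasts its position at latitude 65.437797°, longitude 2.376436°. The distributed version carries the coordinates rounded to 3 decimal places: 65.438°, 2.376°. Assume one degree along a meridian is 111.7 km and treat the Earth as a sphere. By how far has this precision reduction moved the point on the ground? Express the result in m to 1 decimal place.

The latitude changed by -0.000203° and the longitude by +0.000436°.
N–S: -0.000203° × 111700 m/° = -22.6751 m.
E–W at 65.438°: 0.000436° × 111700 × cos 65.438° = 0.000436 × 111700 × 0.4157 ≈ 20.244 m.
Combined displacement = (22.6751² + 20.244²)^½ ≈ 30.397 m.

30.4 m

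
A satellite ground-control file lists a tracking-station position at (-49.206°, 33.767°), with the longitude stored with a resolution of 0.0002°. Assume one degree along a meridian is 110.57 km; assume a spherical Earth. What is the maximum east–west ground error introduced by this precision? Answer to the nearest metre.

7 metres

With a 0.0002° grid the true value lies within half a step, ±0.0002°/2 = ±0.0001°, of the stored one.
One degree of longitude at 49.206° is 110570 × cos 49.206° ≈ 110570 × 0.6533 = 72240 m.
East–west error: 0.0001° × 72240 m/° ≈ 7.224 m.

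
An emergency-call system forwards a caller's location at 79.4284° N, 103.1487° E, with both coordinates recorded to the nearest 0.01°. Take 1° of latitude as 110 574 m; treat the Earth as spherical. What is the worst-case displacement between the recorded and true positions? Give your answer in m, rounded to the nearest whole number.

Rounding to 2 decimal places leaves each coordinate within ±0.005° of the true value.
Latitude error → 0.005 × 110574 = 552.87 m along the meridian.
E–W at 79.4284°: 0.005° × 110574 × cos 79.4284° = 0.005 × 110574 × 0.1835 ≈ 101.432 m.
The two errors are perpendicular, so the maximum displacement is √(552.87² + 101.432²) ≈ 562.098 m.

562 m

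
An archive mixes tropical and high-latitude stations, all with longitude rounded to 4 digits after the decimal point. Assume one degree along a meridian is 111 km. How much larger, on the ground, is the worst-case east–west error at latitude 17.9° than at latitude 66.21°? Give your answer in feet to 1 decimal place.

Rounding to 4 decimal places leaves the longitude within ±5e-05° of the true value.
At 17.9°: 5e-05° × 111000 × cos 17.9° = 5e-05 × 111000 × 0.9516 ≈ 5.2813 m.
At 66.21°: 5e-05° × 111000 × cos 66.21° = 5e-05 × 111000 × 0.4034 ≈ 2.2388 m.
So the lower-latitude error exceeds the higher by 5.2813 − 2.2388 = 3.0426 m.
Converting: 3.04256 m × 3.2808 ft/m ≈ 9.9821 ft.

10.0 feet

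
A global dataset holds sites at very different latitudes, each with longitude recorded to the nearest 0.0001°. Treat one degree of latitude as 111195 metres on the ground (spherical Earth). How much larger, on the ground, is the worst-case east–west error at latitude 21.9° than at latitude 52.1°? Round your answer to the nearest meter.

2 meters

Rounding to 4 decimal places leaves the longitude within ±5e-05° of the true value.
Error at 21.9° = 5e-05° × 111195 × cos 21.9° ≈ 5.5598 × 0.9278 = 5.1585 m.
At 52.1°: 5e-05° × 111195 × cos 52.1° = 5e-05 × 111195 × 0.6143 ≈ 3.4153 m.
Difference: 5.1585 − 3.4153 = 1.7433 m.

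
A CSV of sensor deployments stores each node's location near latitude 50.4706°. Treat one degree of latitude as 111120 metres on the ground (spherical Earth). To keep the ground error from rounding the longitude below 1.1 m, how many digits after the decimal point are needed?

At 50.4706° one degree of longitude covers 111120 × cos 50.4706° ≈ 111120 × 0.6365 ≈ 70725 m.
With N decimal places the half-ulp bound is 0.5·10⁻ᴺ°, or 0.5·10⁻ᴺ × 70725 m on the ground.
Need 0.5 × 70725 × 10⁻ᴺ ≤ 1.1 → 10⁻ᴺ ≤ 3.111e-05, so N ≥ 4.51.
At 4 places the error can reach 3.54 m, but 5 places keeps it to 0.354 m.

5 decimal places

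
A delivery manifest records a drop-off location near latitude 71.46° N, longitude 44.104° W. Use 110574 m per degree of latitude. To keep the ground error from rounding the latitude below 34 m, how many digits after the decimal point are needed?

4

One degree of latitude covers 110574 m.
Rounding to N decimal places gives at most 0.5 × 10⁻ᴺ degrees of error, i.e. 0.5 × 10⁻ᴺ × 110574 m.
Setting 55287 × 10⁻ᴺ ≤ 34 gives 10ᴺ ≥ 1626, i.e. N ≥ 3.21.
So 4 decimal places suffice (5.53 m); 3 would allow up to 55.3 m.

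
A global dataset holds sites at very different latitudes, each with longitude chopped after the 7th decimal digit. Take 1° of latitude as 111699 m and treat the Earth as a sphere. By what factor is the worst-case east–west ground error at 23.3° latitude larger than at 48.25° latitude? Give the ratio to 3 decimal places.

1.379

Truncating at 7 decimal places can drop up to a full unit in the last place, so the longitude may be off by as much as 1e-07°.
At 23.3°: 1e-07° × 111699 × cos 23.3° = 1e-07 × 111699 × 0.9184 ≈ 0.010259 m.
Error at 48.25° = 1e-07° × 111699 × cos 48.25° ≈ 0.01117 × 0.6659 = 0.0074378 m.
Ratio: 0.010259 / 0.0074378 = cos 23.3° / cos 48.25° ≈ 1.3793.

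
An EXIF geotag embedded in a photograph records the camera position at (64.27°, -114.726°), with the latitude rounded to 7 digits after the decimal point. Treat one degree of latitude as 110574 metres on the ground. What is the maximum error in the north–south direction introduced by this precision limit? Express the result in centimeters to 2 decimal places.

0.55 centimeters

Rounding to 7 decimal places leaves the latitude within ±5e-08° of the true value.
So the N–S error is at most 5e-08 × 110574 = 0.0055287 m.
That is 0.0055287 m = 0.55287 cm.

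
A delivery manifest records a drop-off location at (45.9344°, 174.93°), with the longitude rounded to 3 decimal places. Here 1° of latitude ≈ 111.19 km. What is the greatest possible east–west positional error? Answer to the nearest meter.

39 meters

Rounding to 3 decimal places leaves the longitude within ±0.0005° of the true value.
At latitude 45.9344° a degree of longitude spans 111190 m × cos 45.9344° = 111190 × 0.6955 ≈ 77330.6 m.
So at most 0.0005° × 77330.6 ≈ 38.6653 m east–west.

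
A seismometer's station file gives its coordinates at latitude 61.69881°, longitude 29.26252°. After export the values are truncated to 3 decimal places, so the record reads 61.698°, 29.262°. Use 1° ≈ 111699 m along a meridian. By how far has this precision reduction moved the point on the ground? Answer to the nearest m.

95 m

Δlat = 61.69881 − 61.698 = +0.00081°; Δlon = 29.26252 − 29.262 = +0.00052°.
N–S: 0.00081° × 111699 m/° = 90.4762 m.
E–W at 61.698°: 0.00052° × 111699 × cos 61.698° = 0.00052 × 111699 × 0.4741 ≈ 27.5385 m.
Combined displacement = (90.4762² + 27.5385²)^½ ≈ 94.5744 m.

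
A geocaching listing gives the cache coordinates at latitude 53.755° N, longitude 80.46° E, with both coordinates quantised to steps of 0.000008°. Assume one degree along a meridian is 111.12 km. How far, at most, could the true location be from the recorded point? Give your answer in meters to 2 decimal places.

0.52 meters

With a 0.000008° grid the true value lies within half a step, ±0.000008°/2 = ±4e-06°, of the stored one.
North–south component: 4e-06° × 111120 = 0.44448 m.
East–west component at 53.755°: 4e-06° × 111120 × cos 53.755° ≈ 4e-06 × 65698.5 ≈ 0.262794 m.
The two errors are perpendicular, so the maximum displacement is √(0.44448² + 0.262794²) ≈ 0.516356 m.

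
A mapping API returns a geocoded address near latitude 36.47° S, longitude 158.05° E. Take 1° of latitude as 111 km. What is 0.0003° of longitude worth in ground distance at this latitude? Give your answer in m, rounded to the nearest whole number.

27 m

At 36.47° a degree of longitude is 111000 × cos 36.47° ≈ 89262.7 m, so 0.0003° corresponds to 26.7788 m.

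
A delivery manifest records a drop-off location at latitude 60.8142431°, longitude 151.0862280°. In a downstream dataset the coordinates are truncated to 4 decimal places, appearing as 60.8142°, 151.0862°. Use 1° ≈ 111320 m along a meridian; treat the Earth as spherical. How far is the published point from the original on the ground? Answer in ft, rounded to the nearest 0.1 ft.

The latitude changed by +0.0000431° and the longitude by +0.0000280°.
N–S: 0.0000431° × 111320 m/° = 4.79789 m.
East–west at this latitude: 0.0000280° × 111320 × cos 60.8142° ≈ 0.0000280 × 54284.5 = 1.51996 m.
Combined displacement = (4.79789² + 1.51996²)^½ ≈ 5.0329 m.
In feet: 5.0329 m ÷ 0.3048 ≈ 16.512 ft.

16.5 ft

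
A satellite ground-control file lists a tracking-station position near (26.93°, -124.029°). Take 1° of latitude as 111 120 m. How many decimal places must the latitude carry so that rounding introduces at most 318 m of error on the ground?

3

One degree of latitude covers 111120 m.
Rounding to N decimal places gives at most 0.5 × 10⁻ᴺ degrees of error, i.e. 0.5 × 10⁻ᴺ × 111120 m.
Setting 55560 × 10⁻ᴺ ≤ 318 gives 10ᴺ ≥ 174.7, i.e. N ≥ 2.24.
N = 2 would give 556 m (too coarse); N = 3 gives 55.6 m ≤ 318 m.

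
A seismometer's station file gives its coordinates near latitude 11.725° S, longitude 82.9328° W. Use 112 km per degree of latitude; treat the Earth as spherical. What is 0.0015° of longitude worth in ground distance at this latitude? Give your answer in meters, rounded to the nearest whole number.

164 meters

0.0015° of longitude at 11.725° is 0.0015 × 112000 × cos 11.725° ≈ 0.0015 × 109663 = 164.495 m.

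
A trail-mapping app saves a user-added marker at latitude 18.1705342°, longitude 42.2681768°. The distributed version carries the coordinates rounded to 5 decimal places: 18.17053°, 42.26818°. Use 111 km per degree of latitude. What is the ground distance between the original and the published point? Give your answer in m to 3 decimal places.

The latitude changed by +0.0000042° and the longitude by -0.0000032°.
North–south shift: 0.0000042 × 111000 = 0.4662 m.
East–west at this latitude: -0.0000032° × 111000 × cos 18.1705° ≈ -0.0000032 × 105465 = -0.337487 m.
Combined displacement = (0.4662² + 0.337487²)^½ ≈ 0.575535 m.

0.576 m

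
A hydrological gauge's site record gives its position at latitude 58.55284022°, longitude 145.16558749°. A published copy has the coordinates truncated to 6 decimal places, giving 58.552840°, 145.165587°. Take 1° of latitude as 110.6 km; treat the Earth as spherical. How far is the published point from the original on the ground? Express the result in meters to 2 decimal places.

The latitude changed by +0.00000022° and the longitude by +0.00000049°.
North–south shift: 0.00000022 × 110600 = 0.024332 m.
East–west at this latitude: 0.00000049° × 110600 × cos 58.5528° ≈ 0.00000049 × 57701.3 = 0.0282737 m.
Combined displacement = (0.024332² + 0.0282737²)^½ ≈ 0.0373021 m.

0.04 meters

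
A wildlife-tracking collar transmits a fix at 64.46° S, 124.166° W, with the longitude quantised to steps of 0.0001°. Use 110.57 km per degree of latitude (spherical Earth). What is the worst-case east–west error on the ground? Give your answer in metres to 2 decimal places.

With a 0.0001° grid the true value lies within half a step, ±0.0001°/2 = ±5e-05°, of the stored one.
Parallels shrink by cos φ, so at 64.46° a degree of longitude is 110570 × 0.4311 ≈ 47671.3 m.
So at most 5e-05° × 47671.3 ≈ 2.38356 m east–west.

2.38 metres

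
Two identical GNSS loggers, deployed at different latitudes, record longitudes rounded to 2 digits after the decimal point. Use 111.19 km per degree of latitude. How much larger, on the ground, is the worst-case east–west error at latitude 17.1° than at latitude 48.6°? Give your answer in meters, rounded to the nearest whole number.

Rounding to 2 decimal places leaves the longitude within ±0.005° of the true value.
At 17.1°: 0.005° × 111190 × cos 17.1° = 0.005 × 111190 × 0.9558 ≈ 531.37 m.
At 48.6°: 0.005° × 111190 × cos 48.6° = 0.005 × 111190 × 0.6613 ≈ 367.66 m.
So the lower-latitude error exceeds the higher by 531.37 − 367.66 = 163.72 m.

164 meters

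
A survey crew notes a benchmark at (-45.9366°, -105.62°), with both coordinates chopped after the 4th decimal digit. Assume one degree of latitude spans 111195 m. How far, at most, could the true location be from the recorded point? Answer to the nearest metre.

14 metres

Truncating at 4 decimal places can drop up to a full unit in the last place, so each coordinate may be off by as much as 0.0001°.
Latitude error → 0.0001 × 111195 = 11.1195 m along the meridian.
Longitude error → 0.0001 × 111195 × cos 45.9366° = 0.0001 × 111195 × 0.6955 ≈ 7.7331 m.
Combining orthogonally: (11.1195² + 7.7331²)^½ ≈ 13.5442 m.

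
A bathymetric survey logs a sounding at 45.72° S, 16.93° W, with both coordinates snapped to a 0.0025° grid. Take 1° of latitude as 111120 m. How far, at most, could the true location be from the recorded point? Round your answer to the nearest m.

With a 0.0025° grid the true value lies within half a step, ±0.0025°/2 = ±0.00125°, of the stored one.
N–S: 0.00125° × 111120 m/° = 138.9 m.
Longitude error → 0.00125 × 111120 × cos 45.72° = 0.00125 × 111120 × 0.6982 ≈ 96.9752 m.
Combining orthogonally: (138.9² + 96.9752²)^½ ≈ 169.403 m.

169 m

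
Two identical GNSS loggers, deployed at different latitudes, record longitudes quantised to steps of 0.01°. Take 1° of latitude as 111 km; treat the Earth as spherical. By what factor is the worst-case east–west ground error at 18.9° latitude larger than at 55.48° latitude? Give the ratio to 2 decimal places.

With a 0.01° grid the true value lies within half a step, ±0.01°/2 = ±0.005°, of the stored one.
At 18.9°: 0.005° × 111000 × cos 18.9° = 0.005 × 111000 × 0.9461 ≈ 525.08 m.
At 55.48°: 0.005° × 111000 × cos 55.48° = 0.005 × 111000 × 0.5667 ≈ 314.52 m.
Ratio: 525.08 / 314.52 = cos 18.9° / cos 55.48° ≈ 1.6695.

1.67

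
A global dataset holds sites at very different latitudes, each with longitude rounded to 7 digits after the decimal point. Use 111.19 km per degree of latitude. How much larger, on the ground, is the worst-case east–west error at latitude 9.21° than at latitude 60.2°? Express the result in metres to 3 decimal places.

0.003 metres

Rounding to 7 decimal places leaves the longitude within ±5e-08° of the true value.
Error at 9.21° = 5e-08° × 111190 × cos 9.21° ≈ 0.0055595 × 0.9871 = 0.0054878 m.
At 60.2°: 5e-08° × 111190 × cos 60.2° = 5e-08 × 111190 × 0.4970 ≈ 0.0027629 m.
Difference: 0.0054878 − 0.0027629 = 0.0027249 m.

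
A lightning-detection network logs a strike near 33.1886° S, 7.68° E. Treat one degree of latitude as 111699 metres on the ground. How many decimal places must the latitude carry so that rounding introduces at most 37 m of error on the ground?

4 decimal places

One degree of latitude covers 111699 m.
With N decimal places the half-ulp bound is 0.5·10⁻ᴺ°, or 0.5·10⁻ᴺ × 111699 m on the ground.
Need 0.5 × 111699 × 10⁻ᴺ ≤ 37 → 10⁻ᴺ ≤ 6.625e-04, so N ≥ 3.18.
At 3 places the error can reach 55.8 m, but 4 places keeps it to 5.58 m.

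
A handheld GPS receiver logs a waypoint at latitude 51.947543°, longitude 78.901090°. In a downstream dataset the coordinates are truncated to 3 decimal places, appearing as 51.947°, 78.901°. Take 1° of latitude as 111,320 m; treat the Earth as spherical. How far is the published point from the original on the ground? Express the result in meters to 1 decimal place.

60.8 meters

Δlat = 51.947543 − 51.947 = +0.000543°; Δlon = 78.901090 − 78.901 = +0.000090°.
North–south shift: 0.000543 × 111320 = 60.4468 m.
East–west at this latitude: 0.000090° × 111320 × cos 51.947° ≈ 0.000090 × 68616.6 = 6.17549 m.
Combined displacement = (60.4468² + 6.17549²)^½ ≈ 60.7614 m.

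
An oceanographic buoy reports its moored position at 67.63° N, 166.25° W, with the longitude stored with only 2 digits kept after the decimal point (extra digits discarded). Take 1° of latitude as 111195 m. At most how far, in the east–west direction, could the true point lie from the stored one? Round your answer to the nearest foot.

Truncating at 2 decimal places can drop up to a full unit in the last place, so the longitude may be off by as much as 0.01°.
At latitude 67.63° a degree of longitude spans 111195 m × cos 67.63° = 111195 × 0.3806 ≈ 42319.3 m.
So at most 0.01° × 42319.3 ≈ 423.193 m east–west.
Converting: 423.193 m × 3.2808 ft/m ≈ 1388.4 ft.

1388 feet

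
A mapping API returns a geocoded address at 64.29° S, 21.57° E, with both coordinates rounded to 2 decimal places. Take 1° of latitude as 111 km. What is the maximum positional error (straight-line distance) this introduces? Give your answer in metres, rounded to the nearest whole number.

605 metres

Rounding to 2 decimal places leaves each coordinate within ±0.005° of the true value.
Latitude error → 0.005 × 111000 = 555 m along the meridian.
East–west component at 64.29°: 0.005° × 111000 × cos 64.29° ≈ 0.005 × 48153.6 ≈ 240.768 m.
Worst case both components are at the extreme and orthogonal: √(555² + 240.768²) ≈ 604.975 m.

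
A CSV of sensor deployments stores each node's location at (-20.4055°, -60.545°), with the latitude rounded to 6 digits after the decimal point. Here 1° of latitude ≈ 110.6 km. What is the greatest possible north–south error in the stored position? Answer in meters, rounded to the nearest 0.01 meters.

0.06 meters

Rounding to 6 decimal places leaves the latitude within ±5e-07° of the true value.
Along the meridian that is 5e-07° × 110600 m/° = 0.0553 m.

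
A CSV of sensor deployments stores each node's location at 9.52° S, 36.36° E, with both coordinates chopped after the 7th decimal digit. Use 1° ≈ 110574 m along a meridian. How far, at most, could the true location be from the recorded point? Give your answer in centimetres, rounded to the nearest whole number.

Truncating at 7 decimal places can drop up to a full unit in the last place, so each coordinate may be off by as much as 1e-07°.
Latitude error → 1e-07 × 110574 = 0.0110574 m along the meridian.
East–west component at 9.52°: 1e-07° × 110574 × cos 9.52° ≈ 1e-07 × 109051 ≈ 0.0109051 m.
Combining orthogonally: (0.0110574² + 0.0109051²)^½ ≈ 0.0155302 m.
That is 0.0155302 m = 1.553 cm.

2 centimetres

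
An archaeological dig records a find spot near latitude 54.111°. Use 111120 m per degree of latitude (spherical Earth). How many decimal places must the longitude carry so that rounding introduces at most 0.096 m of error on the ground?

6 decimal places

At 54.111° one degree of longitude covers 111120 × cos 54.111° ≈ 111120 × 0.5862 ≈ 65140.4 m.
N decimal places → at most half a unit in the last place, 0.5 × 10⁻ᴺ° = 65140.4/2 × 10⁻ᴺ m.
Need 0.5 × 65140.4 × 10⁻ᴺ ≤ 0.096 → 10⁻ᴺ ≤ 2.947e-06, so N ≥ 5.53.
So 6 decimal places suffice (0.0326 m); 5 would allow up to 0.326 m.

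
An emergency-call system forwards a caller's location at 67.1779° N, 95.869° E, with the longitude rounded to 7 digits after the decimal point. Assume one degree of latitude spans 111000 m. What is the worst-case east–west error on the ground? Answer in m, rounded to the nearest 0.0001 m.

0.0022 m

Rounding to 7 decimal places leaves the longitude within ±5e-08° of the true value.
Parallels shrink by cos φ, so at 67.1779° a degree of longitude is 111000 × 0.3879 ≈ 43053.7 m.
Maximum E–W displacement: 5e-08 × 43053.7 = 0.00215268 m.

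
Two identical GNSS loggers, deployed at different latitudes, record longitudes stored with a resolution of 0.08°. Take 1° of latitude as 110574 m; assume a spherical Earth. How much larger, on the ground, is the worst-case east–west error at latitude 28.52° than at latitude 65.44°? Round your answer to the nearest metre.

2048 metres

With a 0.08° grid the true value lies within half a step, ±0.08°/2 = ±0.04°, of the stored one.
Error at 28.52° = 0.04° × 110574 × cos 28.52° ≈ 4423 × 0.8787 = 3886.2 m.
At 65.44°: 0.04° × 110574 × cos 65.44° = 0.04 × 110574 × 0.4156 ≈ 1838.4 m.
Difference: 3886.2 − 1838.4 = 2047.9 m.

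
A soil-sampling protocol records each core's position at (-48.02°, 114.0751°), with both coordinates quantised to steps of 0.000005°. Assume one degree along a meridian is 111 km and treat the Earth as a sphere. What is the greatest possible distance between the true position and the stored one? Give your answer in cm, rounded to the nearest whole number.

33 cm

With a 0.000005° grid the true value lies within half a step, ±0.000005°/2 = ±2.5e-06°, of the stored one.
N–S: 2.5e-06° × 111000 m/° = 0.2775 m.
Longitude error → 2.5e-06 × 111000 × cos 48.02° = 2.5e-06 × 111000 × 0.6689 ≈ 0.185612 m.
Worst case both components are at the extreme and orthogonal: √(0.2775² + 0.185612²) ≈ 0.333853 m.
That is 0.333853 m = 33.385 cm.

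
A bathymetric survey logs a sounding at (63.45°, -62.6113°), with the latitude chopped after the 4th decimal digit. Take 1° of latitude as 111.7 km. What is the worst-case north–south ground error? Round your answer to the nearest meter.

11 meters

Truncating at 4 decimal places can drop up to a full unit in the last place, so the latitude may be off by as much as 0.0001°.
So the N–S error is at most 0.0001 × 111700 = 11.17 m.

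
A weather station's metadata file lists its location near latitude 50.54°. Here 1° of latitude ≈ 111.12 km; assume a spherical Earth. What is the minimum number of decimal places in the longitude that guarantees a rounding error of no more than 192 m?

At 50.54° one degree of longitude covers 111120 × cos 50.54° ≈ 111120 × 0.6355 ≈ 70621.1 m.
Rounding to N decimal places gives at most 0.5 × 10⁻ᴺ degrees of error, i.e. 0.5 × 10⁻ᴺ × 70621.1 m.
Setting 35310.6 × 10⁻ᴺ ≤ 192 gives 10ᴺ ≥ 183.9, i.e. N ≥ 2.26.
So 3 decimal places suffice (35.3 m); 2 would allow up to 353 m.

3 decimal places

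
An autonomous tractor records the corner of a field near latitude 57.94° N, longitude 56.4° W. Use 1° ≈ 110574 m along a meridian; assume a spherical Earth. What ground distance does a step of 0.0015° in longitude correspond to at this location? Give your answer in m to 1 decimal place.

0.0015° of longitude at 57.94° is 0.0015 × 110574 × cos 57.94° ≈ 0.0015 × 58693.5 = 88.0402 m.

88.0 m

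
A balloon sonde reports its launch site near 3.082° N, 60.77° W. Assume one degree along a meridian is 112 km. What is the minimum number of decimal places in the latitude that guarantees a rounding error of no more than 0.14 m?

6

One degree of latitude covers 112000 m.
With N decimal places the half-ulp bound is 0.5·10⁻ᴺ°, or 0.5·10⁻ᴺ × 112000 m on the ground.
Need 0.5 × 112000 × 10⁻ᴺ ≤ 0.14 → 10⁻ᴺ ≤ 2.500e-06, so N ≥ 5.60.
So 6 decimal places suffice (0.056 m); 5 would allow up to 0.56 m.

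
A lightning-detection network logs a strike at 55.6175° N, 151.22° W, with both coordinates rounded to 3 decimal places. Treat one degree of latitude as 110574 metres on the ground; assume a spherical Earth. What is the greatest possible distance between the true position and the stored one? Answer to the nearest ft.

208 ft

Rounding to 3 decimal places leaves each coordinate within ±0.0005° of the true value.
Latitude error → 0.0005 × 110574 = 55.287 m along the meridian.
East–west component at 55.6175°: 0.0005° × 110574 × cos 55.6175° ≈ 0.0005 × 62442.8 ≈ 31.2214 m.
The two errors are perpendicular, so the maximum displacement is √(55.287² + 31.2214²) ≈ 63.4935 m.
In feet: 63.4935 m ÷ 0.3048 ≈ 208.31 ft.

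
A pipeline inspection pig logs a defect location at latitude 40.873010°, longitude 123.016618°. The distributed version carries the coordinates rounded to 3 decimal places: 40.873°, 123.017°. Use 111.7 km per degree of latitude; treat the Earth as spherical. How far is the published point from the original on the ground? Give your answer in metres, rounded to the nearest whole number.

32 metres

The latitude changed by +0.000010° and the longitude by -0.000382°.
North–south shift: 0.000010 × 111700 = 1.117 m.
E–W at 40.873°: -0.000382° × 111700 × cos 40.873° = -0.000382 × 111700 × 0.7562 ≈ -32.265 m.
Distance: √(1.117² + 32.265²) ≈ 32.2843 m.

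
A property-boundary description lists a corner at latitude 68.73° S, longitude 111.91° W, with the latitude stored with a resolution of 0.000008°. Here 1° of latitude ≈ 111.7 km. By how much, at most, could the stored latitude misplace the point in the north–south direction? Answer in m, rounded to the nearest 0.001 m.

With a 0.000008° grid the true value lies within half a step, ±0.000008°/2 = ±4e-06°, of the stored one.
North–south distance: 4e-06° × 111700 m/° = 0.4468 m.

0.447 m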